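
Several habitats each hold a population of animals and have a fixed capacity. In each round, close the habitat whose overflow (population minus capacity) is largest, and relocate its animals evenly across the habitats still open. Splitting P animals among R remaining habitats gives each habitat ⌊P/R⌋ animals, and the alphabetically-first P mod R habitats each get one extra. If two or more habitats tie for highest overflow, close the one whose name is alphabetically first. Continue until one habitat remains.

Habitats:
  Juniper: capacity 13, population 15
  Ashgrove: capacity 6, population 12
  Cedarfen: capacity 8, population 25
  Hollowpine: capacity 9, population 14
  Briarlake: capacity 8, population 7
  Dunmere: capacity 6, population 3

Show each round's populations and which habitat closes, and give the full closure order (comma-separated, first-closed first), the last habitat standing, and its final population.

Closure order: Cedarfen, Ashgrove, Hollowpine, Juniper, Briarlake
Last habitat: Dunmere with 76 animals

Round 1: Ashgrove=12 Briarlake=7 Cedarfen=25 Dunmere=3 Hollowpine=14 Juniper=15 → close Cedarfen (overflow 17)
  25÷5 = 5 each, +1 to first 0
Round 2: Ashgrove=17 Briarlake=12 Dunmere=8 Hollowpine=19 Juniper=20 → close Ashgrove (overflow 11)
  17÷4 = 4 each, +1 to first 1
Round 3: Briarlake=17 Dunmere=12 Hollowpine=23 Juniper=24 → close Hollowpine (overflow 14)
  23÷3 = 7 each, +1 to first 2
Round 4: Briarlake=25 Dunmere=20 Juniper=31 → close Juniper (overflow 18)
  31÷2 = 15 each, +1 to first 1
Round 5: Briarlake=41 Dunmere=35 → close Briarlake (overflow 33)
  41÷1 = 41 each, +1 to first 0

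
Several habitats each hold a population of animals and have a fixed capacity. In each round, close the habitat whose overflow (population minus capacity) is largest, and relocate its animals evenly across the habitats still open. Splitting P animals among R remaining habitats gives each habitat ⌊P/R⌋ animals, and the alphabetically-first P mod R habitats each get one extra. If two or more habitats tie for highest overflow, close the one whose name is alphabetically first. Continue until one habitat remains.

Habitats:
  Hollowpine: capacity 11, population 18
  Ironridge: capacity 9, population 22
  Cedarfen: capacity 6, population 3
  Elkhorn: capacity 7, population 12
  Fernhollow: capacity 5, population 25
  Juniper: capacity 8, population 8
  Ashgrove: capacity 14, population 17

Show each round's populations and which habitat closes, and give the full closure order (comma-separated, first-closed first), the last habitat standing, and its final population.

Round 1: Ashgrove=17 Cedarfen=3 Elkhorn=12 Fernhollow=25 Hollowpine=18 Ironridge=22 Juniper=8 → close Fernhollow (overflow 20)
  25÷6 = 4 each, +1 to first 1
Round 2: Ashgrove=22 Cedarfen=7 Elkhorn=16 Hollowpine=22 Ironridge=26 Juniper=12 → close Ironridge (overflow 17)
  26÷5 = 5 each, +1 to first 1
Round 3: Ashgrove=28 Cedarfen=12 Elkhorn=21 Hollowpine=27 Juniper=17 → close Hollowpine (overflow 16)
  27÷4 = 6 each, +1 to first 3
Round 4: Ashgrove=35 Cedarfen=19 Elkhorn=28 Juniper=23 → close Ashgrove (overflow 21)
  35÷3 = 11 each, +1 to first 2
Round 5: Cedarfen=31 Elkhorn=40 Juniper=34 → close Elkhorn (overflow 33)
  40÷2 = 20 each, +1 to first 0
Round 6: Cedarfen=51 Juniper=54 → close Juniper (overflow 46)
  54÷1 = 54 each, +1 to first 0

Closure order: Fernhollow, Ironridge, Hollowpine, Ashgrove, Elkhorn, Juniper
Last habitat: Cedarfen with 105 animals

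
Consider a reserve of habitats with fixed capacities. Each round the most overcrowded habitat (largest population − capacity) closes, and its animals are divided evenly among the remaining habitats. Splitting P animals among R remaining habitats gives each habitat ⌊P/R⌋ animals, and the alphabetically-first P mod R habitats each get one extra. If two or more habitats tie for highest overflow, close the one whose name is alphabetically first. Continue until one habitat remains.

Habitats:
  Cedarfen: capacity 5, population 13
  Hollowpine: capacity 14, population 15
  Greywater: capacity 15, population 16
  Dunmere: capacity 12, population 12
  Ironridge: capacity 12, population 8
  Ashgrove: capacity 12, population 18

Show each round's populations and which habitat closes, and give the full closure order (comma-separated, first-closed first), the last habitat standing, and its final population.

Round 1: Ashgrove=18 Cedarfen=13 Dunmere=12 Greywater=16 Hollowpine=15 Ironridge=8 → close Cedarfen (overflow 8)
  13÷5 = 2 each, +1 to first 3
Round 2: Ashgrove=21 Dunmere=15 Greywater=19 Hollowpine=17 Ironridge=10 → close Ashgrove (overflow 9)
  21÷4 = 5 each, +1 to first 1
Round 3: Dunmere=21 Greywater=24 Hollowpine=22 Ironridge=15 → close Dunmere (overflow 9)
  21÷3 = 7 each, +1 to first 0
Round 4: Greywater=31 Hollowpine=29 Ironridge=22 → close Greywater (overflow 16)
  31÷2 = 15 each, +1 to first 1
Round 5: Hollowpine=45 Ironridge=37 → close Hollowpine (overflow 31)
  45÷1 = 45 each, +1 to first 0

Closure order: Cedarfen, Ashgrove, Dunmere, Greywater, Hollowpine
Last habitat: Ironridge with 82 animals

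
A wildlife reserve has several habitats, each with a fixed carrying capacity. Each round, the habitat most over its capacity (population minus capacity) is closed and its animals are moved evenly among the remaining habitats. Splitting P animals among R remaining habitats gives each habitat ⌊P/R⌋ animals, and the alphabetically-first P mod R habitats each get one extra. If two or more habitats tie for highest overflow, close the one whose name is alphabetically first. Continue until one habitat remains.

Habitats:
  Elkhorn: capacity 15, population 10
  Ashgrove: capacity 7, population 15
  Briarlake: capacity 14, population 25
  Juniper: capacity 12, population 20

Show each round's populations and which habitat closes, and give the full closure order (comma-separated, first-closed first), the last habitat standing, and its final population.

Round 1: Ashgrove=15 Briarlake=25 Elkhorn=10 Juniper=20 → close Briarlake (overflow 11)
  25÷3 = 8 each, +1 to first 1
Round 2: Ashgrove=24 Elkhorn=18 Juniper=28 → close Ashgrove (overflow 17)
  24÷2 = 12 each, +1 to first 0
Round 3: Elkhorn=30 Juniper=40 → close Juniper (overflow 28)
  40÷1 = 40 each, +1 to first 0

Closure order: Briarlake, Ashgrove, Juniper
Last habitat: Elkhorn with 70 animals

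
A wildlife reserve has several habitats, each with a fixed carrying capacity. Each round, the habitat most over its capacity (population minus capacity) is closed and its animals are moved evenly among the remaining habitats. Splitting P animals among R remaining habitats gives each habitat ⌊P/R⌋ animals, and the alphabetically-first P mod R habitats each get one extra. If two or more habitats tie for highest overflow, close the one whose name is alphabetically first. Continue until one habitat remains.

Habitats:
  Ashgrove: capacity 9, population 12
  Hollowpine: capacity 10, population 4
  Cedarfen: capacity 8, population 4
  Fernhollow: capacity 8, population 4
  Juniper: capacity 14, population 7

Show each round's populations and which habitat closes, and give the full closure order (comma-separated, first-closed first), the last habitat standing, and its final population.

Closure order: Ashgrove, Cedarfen, Fernhollow, Hollowpine
Last habitat: Juniper with 31 animals

Round 1: Ashgrove=12 Cedarfen=4 Fernhollow=4 Hollowpine=4 Juniper=7 → close Ashgrove (overflow 3)
  12÷4 = 3 each, +1 to first 0
Round 2: Cedarfen=7 Fernhollow=7 Hollowpine=7 Juniper=10 → close Cedarfen (overflow -1)
  7÷3 = 2 each, +1 to first 1
Round 3: Fernhollow=10 Hollowpine=9 Juniper=12 → close Fernhollow (overflow 2)
  10÷2 = 5 each, +1 to first 0
Round 4: Hollowpine=14 Juniper=17 → close Hollowpine (overflow 4)
  14÷1 = 14 each, +1 to first 0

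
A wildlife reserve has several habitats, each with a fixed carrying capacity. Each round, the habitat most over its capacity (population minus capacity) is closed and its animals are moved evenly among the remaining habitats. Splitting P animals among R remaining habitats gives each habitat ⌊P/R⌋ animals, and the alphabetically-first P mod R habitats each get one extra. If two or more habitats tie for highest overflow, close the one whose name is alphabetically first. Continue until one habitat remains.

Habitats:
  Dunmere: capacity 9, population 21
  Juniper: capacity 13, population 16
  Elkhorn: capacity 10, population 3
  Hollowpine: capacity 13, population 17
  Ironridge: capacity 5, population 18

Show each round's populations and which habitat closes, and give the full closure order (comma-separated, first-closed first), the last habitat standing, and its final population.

Closure order: Ironridge, Dunmere, Hollowpine, Juniper
Last habitat: Elkhorn with 75 animals

Round 1: Dunmere=21 Elkhorn=3 Hollowpine=17 Ironridge=18 Juniper=16 → close Ironridge (overflow 13)
  18÷4 = 4 each, +1 to first 2
Round 2: Dunmere=26 Elkhorn=8 Hollowpine=21 Juniper=20 → close Dunmere (overflow 17)
  26÷3 = 8 each, +1 to first 2
Round 3: Elkhorn=17 Hollowpine=30 Juniper=28 → close Hollowpine (overflow 17)
  30÷2 = 15 each, +1 to first 0
Round 4: Elkhorn=32 Juniper=43 → close Juniper (overflow 30)
  43÷1 = 43 each, +1 to first 0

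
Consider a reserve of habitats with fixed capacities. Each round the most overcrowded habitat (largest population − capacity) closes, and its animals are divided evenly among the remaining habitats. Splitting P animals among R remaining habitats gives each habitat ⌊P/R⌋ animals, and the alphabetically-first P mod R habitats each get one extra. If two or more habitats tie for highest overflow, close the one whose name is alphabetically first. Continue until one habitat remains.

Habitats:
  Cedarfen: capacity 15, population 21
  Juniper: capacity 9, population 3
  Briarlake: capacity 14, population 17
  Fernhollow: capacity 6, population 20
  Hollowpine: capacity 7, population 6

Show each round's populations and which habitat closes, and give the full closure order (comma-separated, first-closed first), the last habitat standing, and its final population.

Round 1: Briarlake=17 Cedarfen=21 Fernhollow=20 Hollowpine=6 Juniper=3 → close Fernhollow (overflow 14)
  20÷4 = 5 each, +1 to first 0
Round 2: Briarlake=22 Cedarfen=26 Hollowpine=11 Juniper=8 → close Cedarfen (overflow 11)
  26÷3 = 8 each, +1 to first 2
Round 3: Briarlake=31 Hollowpine=20 Juniper=16 → close Briarlake (overflow 17)
  31÷2 = 15 each, +1 to first 1
Round 4: Hollowpine=36 Juniper=31 → close Hollowpine (overflow 29)
  36÷1 = 36 each, +1 to first 0

Closure order: Fernhollow, Cedarfen, Briarlake, Hollowpine
Last habitat: Juniper with 67 animals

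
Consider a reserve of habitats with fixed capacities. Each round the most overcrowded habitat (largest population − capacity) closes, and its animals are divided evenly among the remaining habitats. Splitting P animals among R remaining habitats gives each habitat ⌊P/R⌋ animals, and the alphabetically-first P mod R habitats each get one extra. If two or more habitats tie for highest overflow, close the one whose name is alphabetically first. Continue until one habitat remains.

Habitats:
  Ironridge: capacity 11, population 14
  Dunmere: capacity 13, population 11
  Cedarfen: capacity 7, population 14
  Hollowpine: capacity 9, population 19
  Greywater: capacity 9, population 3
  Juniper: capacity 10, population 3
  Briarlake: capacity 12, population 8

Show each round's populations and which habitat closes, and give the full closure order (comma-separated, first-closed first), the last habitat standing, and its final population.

Round 1: Briarlake=8 Cedarfen=14 Dunmere=11 Greywater=3 Hollowpine=19 Ironridge=14 Juniper=3 → close Hollowpine (overflow 10)
  19÷6 = 3 each, +1 to first 1
Round 2: Briarlake=12 Cedarfen=17 Dunmere=14 Greywater=6 Ironridge=17 Juniper=6 → close Cedarfen (overflow 10)
  17÷5 = 3 each, +1 to first 2
Round 3: Briarlake=16 Dunmere=18 Greywater=9 Ironridge=20 Juniper=9 → close Ironridge (overflow 9)
  20÷4 = 5 each, +1 to first 0
Round 4: Briarlake=21 Dunmere=23 Greywater=14 Juniper=14 → close Dunmere (overflow 10)
  23÷3 = 7 each, +1 to first 2
Round 5: Briarlake=29 Greywater=22 Juniper=21 → close Briarlake (overflow 17)
  29÷2 = 14 each, +1 to first 1
Round 6: Greywater=37 Juniper=35 → close Greywater (overflow 28)
  37÷1 = 37 each, +1 to first 0

Closure order: Hollowpine, Cedarfen, Ironridge, Dunmere, Briarlake, Greywater
Last habitat: Juniper with 72 animals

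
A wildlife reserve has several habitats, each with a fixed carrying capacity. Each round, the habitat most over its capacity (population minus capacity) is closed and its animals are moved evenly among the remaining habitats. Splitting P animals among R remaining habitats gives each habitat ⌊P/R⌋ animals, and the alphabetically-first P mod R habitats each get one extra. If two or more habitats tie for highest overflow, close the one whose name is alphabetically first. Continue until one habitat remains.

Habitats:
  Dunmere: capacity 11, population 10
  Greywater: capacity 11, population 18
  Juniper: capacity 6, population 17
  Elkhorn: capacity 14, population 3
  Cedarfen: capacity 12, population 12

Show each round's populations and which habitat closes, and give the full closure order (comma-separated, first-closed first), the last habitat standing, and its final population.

Round 1: Cedarfen=12 Dunmere=10 Elkhorn=3 Greywater=18 Juniper=17 → close Juniper (overflow 11)
  17÷4 = 4 each, +1 to first 1
Round 2: Cedarfen=17 Dunmere=14 Elkhorn=7 Greywater=22 → close Greywater (overflow 11)
  22÷3 = 7 each, +1 to first 1
Round 3: Cedarfen=25 Dunmere=21 Elkhorn=14 → close Cedarfen (overflow 13)
  25÷2 = 12 each, +1 to first 1
Round 4: Dunmere=34 Elkhorn=26 → close Dunmere (overflow 23)
  34÷1 = 34 each, +1 to first 0

Closure order: Juniper, Greywater, Cedarfen, Dunmere
Last habitat: Elkhorn with 60 animals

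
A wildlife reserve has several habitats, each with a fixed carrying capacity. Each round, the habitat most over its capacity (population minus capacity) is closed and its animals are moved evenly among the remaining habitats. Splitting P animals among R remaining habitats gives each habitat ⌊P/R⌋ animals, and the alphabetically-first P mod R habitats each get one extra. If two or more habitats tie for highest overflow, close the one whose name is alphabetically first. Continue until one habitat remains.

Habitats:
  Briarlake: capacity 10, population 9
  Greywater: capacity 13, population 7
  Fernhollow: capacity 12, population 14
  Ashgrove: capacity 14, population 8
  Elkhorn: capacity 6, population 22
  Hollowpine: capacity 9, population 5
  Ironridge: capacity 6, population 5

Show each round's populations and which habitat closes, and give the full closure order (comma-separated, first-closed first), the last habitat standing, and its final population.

Closure order: Elkhorn, Fernhollow, Briarlake, Ironridge, Ashgrove, Greywater
Last habitat: Hollowpine with 70 animals

Round 1: Ashgrove=8 Briarlake=9 Elkhorn=22 Fernhollow=14 Greywater=7 Hollowpine=5 Ironridge=5 → close Elkhorn (overflow 16)
  22÷6 = 3 each, +1 to first 4
Round 2: Ashgrove=12 Briarlake=13 Fernhollow=18 Greywater=11 Hollowpine=8 Ironridge=8 → close Fernhollow (overflow 6)
  18÷5 = 3 each, +1 to first 3
Round 3: Ashgrove=16 Briarlake=17 Greywater=15 Hollowpine=11 Ironridge=11 → close Briarlake (overflow 7)
  17÷4 = 4 each, +1 to first 1
Round 4: Ashgrove=21 Greywater=19 Hollowpine=15 Ironridge=15 → close Ironridge (overflow 9)
  15÷3 = 5 each, +1 to first 0
Round 5: Ashgrove=26 Greywater=24 Hollowpine=20 → close Ashgrove (overflow 12)
  26÷2 = 13 each, +1 to first 0
Round 6: Greywater=37 Hollowpine=33 → close Greywater (overflow 24)
  37÷1 = 37 each, +1 to first 0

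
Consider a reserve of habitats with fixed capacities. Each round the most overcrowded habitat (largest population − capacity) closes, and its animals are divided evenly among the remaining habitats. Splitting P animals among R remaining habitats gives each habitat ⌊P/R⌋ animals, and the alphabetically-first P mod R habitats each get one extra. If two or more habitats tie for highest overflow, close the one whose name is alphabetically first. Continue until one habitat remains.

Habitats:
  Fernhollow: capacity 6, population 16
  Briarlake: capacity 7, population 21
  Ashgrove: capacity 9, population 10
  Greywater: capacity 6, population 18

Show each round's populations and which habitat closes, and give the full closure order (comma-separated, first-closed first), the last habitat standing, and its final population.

Round 1: Ashgrove=10 Briarlake=21 Fernhollow=16 Greywater=18 → close Briarlake (overflow 14)
  21÷3 = 7 each, +1 to first 0
Round 2: Ashgrove=17 Fernhollow=23 Greywater=25 → close Greywater (overflow 19)
  25÷2 = 12 each, +1 to first 1
Round 3: Ashgrove=30 Fernhollow=35 → close Fernhollow (overflow 29)
  35÷1 = 35 each, +1 to first 0

Closure order: Briarlake, Greywater, Fernhollow
Last habitat: Ashgrove with 65 animals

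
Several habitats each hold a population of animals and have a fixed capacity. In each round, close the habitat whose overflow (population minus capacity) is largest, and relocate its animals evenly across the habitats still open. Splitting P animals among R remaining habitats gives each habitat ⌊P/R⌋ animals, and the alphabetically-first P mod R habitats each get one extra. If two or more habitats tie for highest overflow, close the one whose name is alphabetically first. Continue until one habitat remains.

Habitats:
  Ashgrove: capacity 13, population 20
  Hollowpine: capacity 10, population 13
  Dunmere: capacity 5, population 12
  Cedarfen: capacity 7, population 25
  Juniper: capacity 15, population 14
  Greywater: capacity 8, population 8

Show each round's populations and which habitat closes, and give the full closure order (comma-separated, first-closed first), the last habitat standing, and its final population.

Closure order: Cedarfen, Ashgrove, Dunmere, Hollowpine, Greywater
Last habitat: Juniper with 92 animals

Round 1: Ashgrove=20 Cedarfen=25 Dunmere=12 Greywater=8 Hollowpine=13 Juniper=14 → close Cedarfen (overflow 18)
  25÷5 = 5 each, +1 to first 0
Round 2: Ashgrove=25 Dunmere=17 Greywater=13 Hollowpine=18 Juniper=19 → close Ashgrove (overflow 12)
  25÷4 = 6 each, +1 to first 1
Round 3: Dunmere=24 Greywater=19 Hollowpine=24 Juniper=25 → close Dunmere (overflow 19)
  24÷3 = 8 each, +1 to first 0
Round 4: Greywater=27 Hollowpine=32 Juniper=33 → close Hollowpine (overflow 22)
  32÷2 = 16 each, +1 to first 0
Round 5: Greywater=43 Juniper=49 → close Greywater (overflow 35)
  43÷1 = 43 each, +1 to first 0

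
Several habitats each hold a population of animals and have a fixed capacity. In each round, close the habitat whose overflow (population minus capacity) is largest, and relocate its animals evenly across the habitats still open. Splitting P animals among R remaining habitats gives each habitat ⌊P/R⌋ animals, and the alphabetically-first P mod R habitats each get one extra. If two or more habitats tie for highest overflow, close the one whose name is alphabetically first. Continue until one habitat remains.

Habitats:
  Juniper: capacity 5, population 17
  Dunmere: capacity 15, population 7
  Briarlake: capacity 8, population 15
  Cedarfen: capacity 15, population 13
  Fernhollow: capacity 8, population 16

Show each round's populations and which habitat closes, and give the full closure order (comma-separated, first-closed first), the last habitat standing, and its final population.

Round 1: Briarlake=15 Cedarfen=13 Dunmere=7 Fernhollow=16 Juniper=17 → close Juniper (overflow 12)
  17÷4 = 4 each, +1 to first 1
Round 2: Briarlake=20 Cedarfen=17 Dunmere=11 Fernhollow=20 → close Briarlake (overflow 12)
  20÷3 = 6 each, +1 to first 2
Round 3: Cedarfen=24 Dunmere=18 Fernhollow=26 → close Fernhollow (overflow 18)
  26÷2 = 13 each, +1 to first 0
Round 4: Cedarfen=37 Dunmere=31 → close Cedarfen (overflow 22)
  37÷1 = 37 each, +1 to first 0

Closure order: Juniper, Briarlake, Fernhollow, Cedarfen
Last habitat: Dunmere with 68 animals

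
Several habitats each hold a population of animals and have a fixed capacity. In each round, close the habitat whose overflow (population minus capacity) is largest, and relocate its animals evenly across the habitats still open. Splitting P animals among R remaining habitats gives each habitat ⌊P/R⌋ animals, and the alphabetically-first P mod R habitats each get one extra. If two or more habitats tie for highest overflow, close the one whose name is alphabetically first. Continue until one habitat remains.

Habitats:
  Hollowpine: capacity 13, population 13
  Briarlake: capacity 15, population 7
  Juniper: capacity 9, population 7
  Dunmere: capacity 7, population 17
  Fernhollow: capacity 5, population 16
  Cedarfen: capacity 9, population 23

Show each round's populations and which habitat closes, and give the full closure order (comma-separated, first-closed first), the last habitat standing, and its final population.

Round 1: Briarlake=7 Cedarfen=23 Dunmere=17 Fernhollow=16 Hollowpine=13 Juniper=7 → close Cedarfen (overflow 14)
  23÷5 = 4 each, +1 to first 3
Round 2: Briarlake=12 Dunmere=22 Fernhollow=21 Hollowpine=17 Juniper=11 → close Fernhollow (overflow 16)
  21÷4 = 5 each, +1 to first 1
Round 3: Briarlake=18 Dunmere=27 Hollowpine=22 Juniper=16 → close Dunmere (overflow 20)
  27÷3 = 9 each, +1 to first 0
Round 4: Briarlake=27 Hollowpine=31 Juniper=25 → close Hollowpine (overflow 18)
  31÷2 = 15 each, +1 to first 1
Round 5: Briarlake=43 Juniper=40 → close Juniper (overflow 31)
  40÷1 = 40 each, +1 to first 0

Closure order: Cedarfen, Fernhollow, Dunmere, Hollowpine, Juniper
Last habitat: Briarlake with 83 animals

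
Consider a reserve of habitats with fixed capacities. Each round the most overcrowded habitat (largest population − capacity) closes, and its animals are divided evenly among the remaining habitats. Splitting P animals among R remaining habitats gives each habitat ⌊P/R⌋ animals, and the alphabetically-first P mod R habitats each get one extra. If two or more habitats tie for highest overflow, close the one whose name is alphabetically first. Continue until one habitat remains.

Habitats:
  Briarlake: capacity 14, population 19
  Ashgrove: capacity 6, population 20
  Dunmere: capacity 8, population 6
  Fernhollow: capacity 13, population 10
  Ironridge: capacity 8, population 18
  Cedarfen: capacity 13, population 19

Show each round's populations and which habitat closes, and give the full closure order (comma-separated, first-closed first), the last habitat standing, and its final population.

Closure order: Ashgrove, Ironridge, Cedarfen, Briarlake, Dunmere
Last habitat: Fernhollow with 92 animals

Round 1: Ashgrove=20 Briarlake=19 Cedarfen=19 Dunmere=6 Fernhollow=10 Ironridge=18 → close Ashgrove (overflow 14)
  20÷5 = 4 each, +1 to first 0
Round 2: Briarlake=23 Cedarfen=23 Dunmere=10 Fernhollow=14 Ironridge=22 → close Ironridge (overflow 14)
  22÷4 = 5 each, +1 to first 2
Round 3: Briarlake=29 Cedarfen=29 Dunmere=15 Fernhollow=19 → close Cedarfen (overflow 16)
  29÷3 = 9 each, +1 to first 2
Round 4: Briarlake=39 Dunmere=25 Fernhollow=28 → close Briarlake (overflow 25)
  39÷2 = 19 each, +1 to first 1
Round 5: Dunmere=45 Fernhollow=47 → close Dunmere (overflow 37)
  45÷1 = 45 each, +1 to first 0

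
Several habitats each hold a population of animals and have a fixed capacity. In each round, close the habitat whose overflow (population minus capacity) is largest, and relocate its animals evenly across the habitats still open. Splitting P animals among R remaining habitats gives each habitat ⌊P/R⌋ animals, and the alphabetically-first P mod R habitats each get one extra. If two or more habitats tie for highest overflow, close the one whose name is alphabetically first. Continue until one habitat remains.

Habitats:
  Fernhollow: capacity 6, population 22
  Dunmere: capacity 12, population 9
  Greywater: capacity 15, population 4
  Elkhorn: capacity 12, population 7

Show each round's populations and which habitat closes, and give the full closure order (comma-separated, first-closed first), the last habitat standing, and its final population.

Closure order: Fernhollow, Dunmere, Elkhorn
Last habitat: Greywater with 42 animals

Round 1: Dunmere=9 Elkhorn=7 Fernhollow=22 Greywater=4 → close Fernhollow (overflow 16)
  22÷3 = 7 each, +1 to first 1
Round 2: Dunmere=17 Elkhorn=14 Greywater=11 → close Dunmere (overflow 5)
  17÷2 = 8 each, +1 to first 1
Round 3: Elkhorn=23 Greywater=19 → close Elkhorn (overflow 11)
  23÷1 = 23 each, +1 to first 0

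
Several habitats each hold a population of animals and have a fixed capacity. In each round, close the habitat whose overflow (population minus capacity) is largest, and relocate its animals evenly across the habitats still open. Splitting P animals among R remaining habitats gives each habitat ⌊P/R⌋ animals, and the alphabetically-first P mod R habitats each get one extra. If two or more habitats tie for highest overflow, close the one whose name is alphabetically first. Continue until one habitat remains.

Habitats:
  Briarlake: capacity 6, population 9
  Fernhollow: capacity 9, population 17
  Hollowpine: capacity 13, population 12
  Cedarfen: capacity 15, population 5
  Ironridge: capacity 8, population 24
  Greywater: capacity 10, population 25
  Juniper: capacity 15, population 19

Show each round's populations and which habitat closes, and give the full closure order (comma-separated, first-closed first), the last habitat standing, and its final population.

Round 1: Briarlake=9 Cedarfen=5 Fernhollow=17 Greywater=25 Hollowpine=12 Ironridge=24 Juniper=19 → close Ironridge (overflow 16)
  24÷6 = 4 each, +1 to first 0
Round 2: Briarlake=13 Cedarfen=9 Fernhollow=21 Greywater=29 Hollowpine=16 Juniper=23 → close Greywater (overflow 19)
  29÷5 = 5 each, +1 to first 4
Round 3: Briarlake=19 Cedarfen=15 Fernhollow=27 Hollowpine=22 Juniper=28 → close Fernhollow (overflow 18)
  27÷4 = 6 each, +1 to first 3
Round 4: Briarlake=26 Cedarfen=22 Hollowpine=29 Juniper=34 → close Briarlake (overflow 20)
  26÷3 = 8 each, +1 to first 2
Round 5: Cedarfen=31 Hollowpine=38 Juniper=42 → close Juniper (overflow 27)
  42÷2 = 21 each, +1 to first 0
Round 6: Cedarfen=52 Hollowpine=59 → close Hollowpine (overflow 46)
  59÷1 = 59 each, +1 to first 0

Closure order: Ironridge, Greywater, Fernhollow, Briarlake, Juniper, Hollowpine
Last habitat: Cedarfen with 111 animals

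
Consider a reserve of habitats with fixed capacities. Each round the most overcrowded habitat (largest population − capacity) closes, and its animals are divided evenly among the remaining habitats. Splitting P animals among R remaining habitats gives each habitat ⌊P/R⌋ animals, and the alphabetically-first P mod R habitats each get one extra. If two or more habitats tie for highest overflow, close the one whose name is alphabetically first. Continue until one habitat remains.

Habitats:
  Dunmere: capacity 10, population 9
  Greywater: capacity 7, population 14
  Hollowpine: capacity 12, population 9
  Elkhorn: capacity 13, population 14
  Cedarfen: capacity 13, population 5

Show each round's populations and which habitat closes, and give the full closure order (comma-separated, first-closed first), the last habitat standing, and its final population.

Closure order: Greywater, Elkhorn, Dunmere, Hollowpine
Last habitat: Cedarfen with 51 animals

Round 1: Cedarfen=5 Dunmere=9 Elkhorn=14 Greywater=14 Hollowpine=9 → close Greywater (overflow 7)
  14÷4 = 3 each, +1 to first 2
Round 2: Cedarfen=9 Dunmere=13 Elkhorn=17 Hollowpine=12 → close Elkhorn (overflow 4)
  17÷3 = 5 each, +1 to first 2
Round 3: Cedarfen=15 Dunmere=19 Hollowpine=17 → close Dunmere (overflow 9)
  19÷2 = 9 each, +1 to first 1
Round 4: Cedarfen=25 Hollowpine=26 → close Hollowpine (overflow 14)
  26÷1 = 26 each, +1 to first 0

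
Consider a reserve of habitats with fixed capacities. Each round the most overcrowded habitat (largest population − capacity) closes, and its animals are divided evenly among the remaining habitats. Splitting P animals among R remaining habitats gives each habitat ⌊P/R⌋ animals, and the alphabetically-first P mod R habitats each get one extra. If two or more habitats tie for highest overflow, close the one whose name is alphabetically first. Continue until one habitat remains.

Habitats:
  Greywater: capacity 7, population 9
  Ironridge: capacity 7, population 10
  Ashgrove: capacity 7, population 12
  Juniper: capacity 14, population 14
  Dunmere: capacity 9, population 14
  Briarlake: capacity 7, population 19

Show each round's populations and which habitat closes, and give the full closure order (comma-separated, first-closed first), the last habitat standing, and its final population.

Closure order: Briarlake, Ashgrove, Dunmere, Greywater, Ironridge
Last habitat: Juniper with 78 animals

Round 1: Ashgrove=12 Briarlake=19 Dunmere=14 Greywater=9 Ironridge=10 Juniper=14 → close Briarlake (overflow 12)
  19÷5 = 3 each, +1 to first 4
Round 2: Ashgrove=16 Dunmere=18 Greywater=13 Ironridge=14 Juniper=17 → close Ashgrove (overflow 9)
  16÷4 = 4 each, +1 to first 0
Round 3: Dunmere=22 Greywater=17 Ironridge=18 Juniper=21 → close Dunmere (overflow 13)
  22÷3 = 7 each, +1 to first 1
Round 4: Greywater=25 Ironridge=25 Juniper=28 → close Greywater (overflow 18)
  25÷2 = 12 each, +1 to first 1
Round 5: Ironridge=38 Juniper=40 → close Ironridge (overflow 31)
  38÷1 = 38 each, +1 to first 0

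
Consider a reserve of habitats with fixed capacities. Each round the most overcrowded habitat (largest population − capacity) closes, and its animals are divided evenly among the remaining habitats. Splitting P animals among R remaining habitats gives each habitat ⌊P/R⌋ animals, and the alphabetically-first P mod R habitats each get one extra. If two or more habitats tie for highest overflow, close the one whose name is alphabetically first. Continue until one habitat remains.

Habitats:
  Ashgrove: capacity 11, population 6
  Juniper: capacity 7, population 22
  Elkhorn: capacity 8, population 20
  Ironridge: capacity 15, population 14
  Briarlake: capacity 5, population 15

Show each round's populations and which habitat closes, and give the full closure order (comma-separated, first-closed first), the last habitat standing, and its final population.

Closure order: Juniper, Elkhorn, Briarlake, Ironridge
Last habitat: Ashgrove with 77 animals

Round 1: Ashgrove=6 Briarlake=15 Elkhorn=20 Ironridge=14 Juniper=22 → close Juniper (overflow 15)
  22÷4 = 5 each, +1 to first 2
Round 2: Ashgrove=12 Briarlake=21 Elkhorn=25 Ironridge=19 → close Elkhorn (overflow 17)
  25÷3 = 8 each, +1 to first 1
Round 3: Ashgrove=21 Briarlake=29 Ironridge=27 → close Briarlake (overflow 24)
  29÷2 = 14 each, +1 to first 1
Round 4: Ashgrove=36 Ironridge=41 → close Ironridge (overflow 26)
  41÷1 = 41 each, +1 to first 0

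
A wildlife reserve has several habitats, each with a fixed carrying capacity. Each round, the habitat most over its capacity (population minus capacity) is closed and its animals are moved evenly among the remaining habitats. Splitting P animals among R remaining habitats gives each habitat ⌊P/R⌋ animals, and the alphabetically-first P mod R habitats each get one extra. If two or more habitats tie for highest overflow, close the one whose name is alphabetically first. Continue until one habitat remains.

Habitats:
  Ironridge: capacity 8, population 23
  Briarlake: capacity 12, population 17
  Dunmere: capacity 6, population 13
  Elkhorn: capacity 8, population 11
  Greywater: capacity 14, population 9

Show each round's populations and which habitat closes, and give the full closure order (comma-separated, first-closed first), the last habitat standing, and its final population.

Closure order: Ironridge, Dunmere, Briarlake, Elkhorn
Last habitat: Greywater with 73 animals

Round 1: Briarlake=17 Dunmere=13 Elkhorn=11 Greywater=9 Ironridge=23 → close Ironridge (overflow 15)
  23÷4 = 5 each, +1 to first 3
Round 2: Briarlake=23 Dunmere=19 Elkhorn=17 Greywater=14 → close Dunmere (overflow 13)
  19÷3 = 6 each, +1 to first 1
Round 3: Briarlake=30 Elkhorn=23 Greywater=20 → close Briarlake (overflow 18)
  30÷2 = 15 each, +1 to first 0
Round 4: Elkhorn=38 Greywater=35 → close Elkhorn (overflow 30)
  38÷1 = 38 each, +1 to first 0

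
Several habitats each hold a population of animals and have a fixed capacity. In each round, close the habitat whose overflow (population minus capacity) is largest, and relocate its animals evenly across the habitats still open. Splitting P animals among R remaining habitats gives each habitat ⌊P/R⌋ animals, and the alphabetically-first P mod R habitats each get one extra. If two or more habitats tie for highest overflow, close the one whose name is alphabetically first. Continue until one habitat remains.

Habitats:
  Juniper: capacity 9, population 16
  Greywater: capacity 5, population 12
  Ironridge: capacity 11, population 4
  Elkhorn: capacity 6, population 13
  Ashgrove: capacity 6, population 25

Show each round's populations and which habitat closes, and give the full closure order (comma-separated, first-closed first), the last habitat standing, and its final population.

Closure order: Ashgrove, Elkhorn, Greywater, Juniper
Last habitat: Ironridge with 70 animals

Round 1: Ashgrove=25 Elkhorn=13 Greywater=12 Ironridge=4 Juniper=16 → close Ashgrove (overflow 19)
  25÷4 = 6 each, +1 to first 1
Round 2: Elkhorn=20 Greywater=18 Ironridge=10 Juniper=22 → close Elkhorn (overflow 14)
  20÷3 = 6 each, +1 to first 2
Round 3: Greywater=25 Ironridge=17 Juniper=28 → close Greywater (overflow 20)
  25÷2 = 12 each, +1 to first 1
Round 4: Ironridge=30 Juniper=40 → close Juniper (overflow 31)
  40÷1 = 40 each, +1 to first 0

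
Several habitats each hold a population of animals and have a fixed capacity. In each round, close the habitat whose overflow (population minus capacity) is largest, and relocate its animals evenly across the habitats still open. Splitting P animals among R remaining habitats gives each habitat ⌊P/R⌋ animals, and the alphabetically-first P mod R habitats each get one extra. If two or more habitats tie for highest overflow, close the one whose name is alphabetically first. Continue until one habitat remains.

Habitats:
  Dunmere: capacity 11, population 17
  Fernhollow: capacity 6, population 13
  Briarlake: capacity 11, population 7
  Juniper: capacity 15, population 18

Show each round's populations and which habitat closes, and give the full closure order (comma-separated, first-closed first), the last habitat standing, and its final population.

Closure order: Fernhollow, Dunmere, Juniper
Last habitat: Briarlake with 55 animals

Round 1: Briarlake=7 Dunmere=17 Fernhollow=13 Juniper=18 → close Fernhollow (overflow 7)
  13÷3 = 4 each, +1 to first 1
Round 2: Briarlake=12 Dunmere=21 Juniper=22 → close Dunmere (overflow 10)
  21÷2 = 10 each, +1 to first 1
Round 3: Briarlake=23 Juniper=32 → close Juniper (overflow 17)
  32÷1 = 32 each, +1 to first 0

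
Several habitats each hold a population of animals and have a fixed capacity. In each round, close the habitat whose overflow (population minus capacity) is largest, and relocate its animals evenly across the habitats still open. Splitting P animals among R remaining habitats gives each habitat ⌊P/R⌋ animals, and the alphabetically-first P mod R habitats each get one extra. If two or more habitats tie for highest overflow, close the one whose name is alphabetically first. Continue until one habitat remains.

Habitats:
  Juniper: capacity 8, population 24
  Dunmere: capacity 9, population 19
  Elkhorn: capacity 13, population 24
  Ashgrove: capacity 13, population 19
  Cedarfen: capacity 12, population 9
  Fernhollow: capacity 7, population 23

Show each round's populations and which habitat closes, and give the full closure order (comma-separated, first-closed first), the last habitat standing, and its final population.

Round 1: Ashgrove=19 Cedarfen=9 Dunmere=19 Elkhorn=24 Fernhollow=23 Juniper=24 → close Fernhollow (overflow 16)
  23÷5 = 4 each, +1 to first 3
Round 2: Ashgrove=24 Cedarfen=14 Dunmere=24 Elkhorn=28 Juniper=28 → close Juniper (overflow 20)
  28÷4 = 7 each, +1 to first 0
Round 3: Ashgrove=31 Cedarfen=21 Dunmere=31 Elkhorn=35 → close Dunmere (overflow 22)
  31÷3 = 10 each, +1 to first 1
Round 4: Ashgrove=42 Cedarfen=31 Elkhorn=45 → close Elkhorn (overflow 32)
  45÷2 = 22 each, +1 to first 1
Round 5: Ashgrove=65 Cedarfen=53 → close Ashgrove (overflow 52)
  65÷1 = 65 each, +1 to first 0

Closure order: Fernhollow, Juniper, Dunmere, Elkhorn, Ashgrove
Last habitat: Cedarfen with 118 animals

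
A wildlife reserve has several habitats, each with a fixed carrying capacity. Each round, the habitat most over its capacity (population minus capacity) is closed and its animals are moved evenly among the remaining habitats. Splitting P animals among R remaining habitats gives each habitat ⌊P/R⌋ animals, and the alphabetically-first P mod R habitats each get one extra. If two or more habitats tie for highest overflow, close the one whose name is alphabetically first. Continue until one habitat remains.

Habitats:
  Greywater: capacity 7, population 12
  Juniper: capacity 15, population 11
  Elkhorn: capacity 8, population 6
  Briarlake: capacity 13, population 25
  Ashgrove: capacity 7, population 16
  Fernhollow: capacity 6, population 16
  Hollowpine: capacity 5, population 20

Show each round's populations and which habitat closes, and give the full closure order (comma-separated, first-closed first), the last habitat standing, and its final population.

Round 1: Ashgrove=16 Briarlake=25 Elkhorn=6 Fernhollow=16 Greywater=12 Hollowpine=20 Juniper=11 → close Hollowpine (overflow 15)
  20÷6 = 3 each, +1 to first 2
Round 2: Ashgrove=20 Briarlake=29 Elkhorn=9 Fernhollow=19 Greywater=15 Juniper=14 → close Briarlake (overflow 16)
  29÷5 = 5 each, +1 to first 4
Round 3: Ashgrove=26 Elkhorn=15 Fernhollow=25 Greywater=21 Juniper=19 → close Ashgrove (overflow 19)
  26÷4 = 6 each, +1 to first 2
Round 4: Elkhorn=22 Fernhollow=32 Greywater=27 Juniper=25 → close Fernhollow (overflow 26)
  32÷3 = 10 each, +1 to first 2
Round 5: Elkhorn=33 Greywater=38 Juniper=35 → close Greywater (overflow 31)
  38÷2 = 19 each, +1 to first 0
Round 6: Elkhorn=52 Juniper=54 → close Elkhorn (overflow 44)
  52÷1 = 52 each, +1 to first 0

Closure order: Hollowpine, Briarlake, Ashgrove, Fernhollow, Greywater, Elkhorn
Last habitat: Juniper with 106 animals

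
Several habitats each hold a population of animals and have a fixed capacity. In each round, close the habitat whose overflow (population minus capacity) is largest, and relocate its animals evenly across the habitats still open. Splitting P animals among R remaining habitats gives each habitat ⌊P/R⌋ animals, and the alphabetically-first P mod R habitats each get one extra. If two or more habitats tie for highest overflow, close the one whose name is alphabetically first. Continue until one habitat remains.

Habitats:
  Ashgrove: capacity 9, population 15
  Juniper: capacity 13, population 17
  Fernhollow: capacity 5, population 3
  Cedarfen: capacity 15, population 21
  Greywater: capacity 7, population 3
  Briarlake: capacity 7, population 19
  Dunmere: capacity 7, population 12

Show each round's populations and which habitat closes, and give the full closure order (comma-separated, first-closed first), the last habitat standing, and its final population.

Round 1: Ashgrove=15 Briarlake=19 Cedarfen=21 Dunmere=12 Fernhollow=3 Greywater=3 Juniper=17 → close Briarlake (overflow 12)
  19÷6 = 3 each, +1 to first 1
Round 2: Ashgrove=19 Cedarfen=24 Dunmere=15 Fernhollow=6 Greywater=6 Juniper=20 → close Ashgrove (overflow 10)
  19÷5 = 3 each, +1 to first 4
Round 3: Cedarfen=28 Dunmere=19 Fernhollow=10 Greywater=10 Juniper=23 → close Cedarfen (overflow 13)
  28÷4 = 7 each, +1 to first 0
Round 4: Dunmere=26 Fernhollow=17 Greywater=17 Juniper=30 → close Dunmere (overflow 19)
  26÷3 = 8 each, +1 to first 2
Round 5: Fernhollow=26 Greywater=26 Juniper=38 → close Juniper (overflow 25)
  38÷2 = 19 each, +1 to first 0
Round 6: Fernhollow=45 Greywater=45 → close Fernhollow (overflow 40)
  45÷1 = 45 each, +1 to first 0

Closure order: Briarlake, Ashgrove, Cedarfen, Dunmere, Juniper, Fernhollow
Last habitat: Greywater with 90 animals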